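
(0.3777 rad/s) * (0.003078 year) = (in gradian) 2.334e+06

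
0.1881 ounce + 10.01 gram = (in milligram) 1.534e+04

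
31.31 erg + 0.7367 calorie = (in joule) 3.082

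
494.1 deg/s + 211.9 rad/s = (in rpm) 2106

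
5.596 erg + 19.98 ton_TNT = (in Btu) 7.923e+07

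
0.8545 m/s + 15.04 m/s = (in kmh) 57.22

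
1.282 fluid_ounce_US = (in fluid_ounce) 1.282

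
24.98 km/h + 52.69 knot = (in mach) 0.09999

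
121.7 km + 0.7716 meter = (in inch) 4.791e+06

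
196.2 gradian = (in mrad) 3082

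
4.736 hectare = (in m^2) 4.736e+04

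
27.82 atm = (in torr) 2.114e+04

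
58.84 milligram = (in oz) 0.002076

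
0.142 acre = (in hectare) 0.05747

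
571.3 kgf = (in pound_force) 1260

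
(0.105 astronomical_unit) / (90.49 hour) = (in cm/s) 4.822e+06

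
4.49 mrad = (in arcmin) 15.44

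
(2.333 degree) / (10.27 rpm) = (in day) 4.382e-07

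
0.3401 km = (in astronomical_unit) 2.273e-09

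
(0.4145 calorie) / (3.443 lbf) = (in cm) 11.32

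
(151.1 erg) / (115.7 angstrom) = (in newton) 1306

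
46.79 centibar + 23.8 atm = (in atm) 24.26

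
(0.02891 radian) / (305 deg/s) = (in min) 9.051e-05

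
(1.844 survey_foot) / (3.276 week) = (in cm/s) 2.837e-05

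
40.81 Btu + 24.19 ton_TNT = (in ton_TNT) 24.19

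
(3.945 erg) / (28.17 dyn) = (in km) 1.4e-06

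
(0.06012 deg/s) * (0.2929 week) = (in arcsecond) 3.834e+07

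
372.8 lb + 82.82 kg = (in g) 2.519e+05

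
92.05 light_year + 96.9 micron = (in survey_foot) 2.857e+18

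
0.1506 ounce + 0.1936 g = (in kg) 0.004463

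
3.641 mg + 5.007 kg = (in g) 5007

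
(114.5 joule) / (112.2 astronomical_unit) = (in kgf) 6.956e-13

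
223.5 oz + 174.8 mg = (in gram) 6336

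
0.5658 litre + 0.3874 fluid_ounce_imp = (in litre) 0.5768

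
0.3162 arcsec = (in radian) 1.533e-06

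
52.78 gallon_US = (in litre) 199.8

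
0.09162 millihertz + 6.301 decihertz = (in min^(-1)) 37.81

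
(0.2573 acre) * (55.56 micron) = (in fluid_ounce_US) 1956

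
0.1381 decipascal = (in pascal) 0.01381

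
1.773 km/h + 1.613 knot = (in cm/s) 132.2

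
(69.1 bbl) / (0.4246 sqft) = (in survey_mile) 0.1731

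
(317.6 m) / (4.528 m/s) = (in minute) 1.169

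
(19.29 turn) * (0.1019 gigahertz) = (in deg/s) 7.076e+11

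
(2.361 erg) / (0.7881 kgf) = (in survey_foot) 1.002e-07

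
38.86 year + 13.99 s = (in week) 2026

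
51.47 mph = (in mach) 0.06757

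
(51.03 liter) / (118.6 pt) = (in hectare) 0.000122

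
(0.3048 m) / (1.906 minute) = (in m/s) 0.002665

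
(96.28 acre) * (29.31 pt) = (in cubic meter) 4029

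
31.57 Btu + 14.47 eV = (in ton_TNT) 7.961e-06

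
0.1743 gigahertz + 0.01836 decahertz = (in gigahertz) 0.1743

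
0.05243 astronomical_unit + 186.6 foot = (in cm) 7.843e+11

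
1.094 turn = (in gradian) 437.6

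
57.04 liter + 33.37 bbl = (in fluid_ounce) 1.813e+05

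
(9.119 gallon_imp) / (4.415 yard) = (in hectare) 1.027e-06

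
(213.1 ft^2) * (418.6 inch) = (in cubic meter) 210.5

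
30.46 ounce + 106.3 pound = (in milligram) 4.908e+07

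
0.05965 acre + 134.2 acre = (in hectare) 54.33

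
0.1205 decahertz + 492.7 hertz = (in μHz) 4.939e+08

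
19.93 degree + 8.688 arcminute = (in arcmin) 1204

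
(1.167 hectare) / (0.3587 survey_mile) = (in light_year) 2.137e-15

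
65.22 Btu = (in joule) 6.881e+04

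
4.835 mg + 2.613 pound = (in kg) 1.185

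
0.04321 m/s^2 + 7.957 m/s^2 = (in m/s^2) 8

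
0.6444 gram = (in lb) 0.001421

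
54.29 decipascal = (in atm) 5.358e-05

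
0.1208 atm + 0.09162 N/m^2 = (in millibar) 122.4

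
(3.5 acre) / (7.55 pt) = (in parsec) 1.723e-10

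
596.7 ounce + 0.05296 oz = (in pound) 37.3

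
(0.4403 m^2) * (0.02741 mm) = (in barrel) 7.591e-05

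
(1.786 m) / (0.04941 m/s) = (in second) 36.15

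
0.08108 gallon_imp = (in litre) 0.3686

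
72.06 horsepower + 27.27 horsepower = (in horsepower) 99.33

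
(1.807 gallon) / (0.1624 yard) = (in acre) 1.138e-05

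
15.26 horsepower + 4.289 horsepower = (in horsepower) 19.55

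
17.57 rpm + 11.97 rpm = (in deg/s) 177.2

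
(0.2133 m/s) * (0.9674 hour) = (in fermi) 7.428e+17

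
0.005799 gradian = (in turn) 1.45e-05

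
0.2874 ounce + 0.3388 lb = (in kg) 0.1618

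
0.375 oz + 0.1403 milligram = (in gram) 10.63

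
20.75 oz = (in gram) 588.3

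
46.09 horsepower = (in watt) 3.437e+04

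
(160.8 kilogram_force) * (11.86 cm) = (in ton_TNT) 4.47e-08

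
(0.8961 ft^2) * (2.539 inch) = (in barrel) 0.03377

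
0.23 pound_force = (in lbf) 0.23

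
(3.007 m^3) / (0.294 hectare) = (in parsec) 3.315e-20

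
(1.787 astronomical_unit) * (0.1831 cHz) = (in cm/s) 4.895e+10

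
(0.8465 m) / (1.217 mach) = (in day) 2.364e-08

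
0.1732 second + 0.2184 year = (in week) 11.39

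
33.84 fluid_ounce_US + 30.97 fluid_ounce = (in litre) 1.917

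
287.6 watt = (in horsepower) 0.3857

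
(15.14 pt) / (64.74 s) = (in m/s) 8.25e-05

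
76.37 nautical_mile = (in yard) 1.547e+05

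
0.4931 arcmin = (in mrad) 0.1434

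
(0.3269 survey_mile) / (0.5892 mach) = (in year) 8.315e-08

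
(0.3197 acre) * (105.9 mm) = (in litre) 1.37e+05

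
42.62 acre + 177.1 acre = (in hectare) 88.92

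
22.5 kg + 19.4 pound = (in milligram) 3.13e+07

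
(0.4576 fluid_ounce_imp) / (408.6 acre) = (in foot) 2.58e-11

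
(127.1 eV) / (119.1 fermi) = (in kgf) 1.744e-05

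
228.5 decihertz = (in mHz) 2.285e+04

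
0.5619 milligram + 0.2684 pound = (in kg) 0.1217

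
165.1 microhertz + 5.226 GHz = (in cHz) 5.226e+11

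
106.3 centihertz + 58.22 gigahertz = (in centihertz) 5.822e+12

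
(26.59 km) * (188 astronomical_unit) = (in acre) 1.848e+14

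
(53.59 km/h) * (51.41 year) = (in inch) 9.502e+11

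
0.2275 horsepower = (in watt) 169.6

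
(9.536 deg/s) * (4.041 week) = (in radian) 4.068e+05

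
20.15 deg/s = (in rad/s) 0.3517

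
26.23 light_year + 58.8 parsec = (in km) 2.063e+15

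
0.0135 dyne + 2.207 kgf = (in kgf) 2.207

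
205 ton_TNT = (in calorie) 2.05e+11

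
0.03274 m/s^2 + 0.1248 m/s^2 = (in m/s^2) 0.1575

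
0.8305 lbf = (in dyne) 3.694e+05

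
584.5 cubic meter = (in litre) 5.845e+05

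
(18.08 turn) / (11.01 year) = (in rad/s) 3.272e-07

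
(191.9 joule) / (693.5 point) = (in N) 784.4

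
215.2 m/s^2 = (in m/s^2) 215.2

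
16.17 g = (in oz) 0.5704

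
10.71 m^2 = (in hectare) 0.001071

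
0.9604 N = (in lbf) 0.2159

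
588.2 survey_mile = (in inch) 3.727e+07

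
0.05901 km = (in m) 59.01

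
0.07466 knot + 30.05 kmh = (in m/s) 8.386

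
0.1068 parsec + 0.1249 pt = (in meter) 3.296e+15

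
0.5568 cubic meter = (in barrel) 3.502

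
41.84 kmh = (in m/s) 11.62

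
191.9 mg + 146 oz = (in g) 4139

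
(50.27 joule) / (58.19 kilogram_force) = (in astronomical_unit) 5.889e-13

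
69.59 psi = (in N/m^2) 4.798e+05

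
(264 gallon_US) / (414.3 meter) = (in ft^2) 0.02596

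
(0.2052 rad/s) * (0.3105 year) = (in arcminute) 6.907e+09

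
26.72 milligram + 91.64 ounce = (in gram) 2598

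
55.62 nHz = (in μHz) 0.05562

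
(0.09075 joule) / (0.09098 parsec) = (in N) 3.233e-17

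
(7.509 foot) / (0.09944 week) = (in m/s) 3.806e-05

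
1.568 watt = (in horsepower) 0.002103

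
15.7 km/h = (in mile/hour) 9.756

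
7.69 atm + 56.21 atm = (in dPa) 6.475e+07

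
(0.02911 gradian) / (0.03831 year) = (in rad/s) 3.785e-10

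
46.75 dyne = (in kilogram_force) 4.767e-05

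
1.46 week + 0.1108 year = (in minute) 7.295e+04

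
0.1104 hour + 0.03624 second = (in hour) 0.1104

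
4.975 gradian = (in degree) 4.478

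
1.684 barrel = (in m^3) 0.2677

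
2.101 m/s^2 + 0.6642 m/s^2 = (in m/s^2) 2.765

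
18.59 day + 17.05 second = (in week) 2.656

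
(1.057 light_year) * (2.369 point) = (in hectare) 8.357e+08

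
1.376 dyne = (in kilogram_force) 1.403e-06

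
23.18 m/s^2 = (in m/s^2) 23.18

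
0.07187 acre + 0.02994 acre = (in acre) 0.1018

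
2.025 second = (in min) 0.03375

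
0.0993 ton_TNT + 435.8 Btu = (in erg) 4.159e+15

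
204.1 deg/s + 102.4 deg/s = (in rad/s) 5.349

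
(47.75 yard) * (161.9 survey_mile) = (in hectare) 1138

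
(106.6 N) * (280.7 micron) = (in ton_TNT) 7.152e-12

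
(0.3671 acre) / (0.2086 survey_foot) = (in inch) 9.199e+05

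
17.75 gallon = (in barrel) 0.4226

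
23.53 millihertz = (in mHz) 23.53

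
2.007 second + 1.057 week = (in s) 6.393e+05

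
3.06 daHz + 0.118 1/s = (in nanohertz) 3.072e+10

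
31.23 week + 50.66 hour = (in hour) 5297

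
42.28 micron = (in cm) 0.004228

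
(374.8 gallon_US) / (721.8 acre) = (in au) 3.247e-18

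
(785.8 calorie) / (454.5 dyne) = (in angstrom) 7.234e+15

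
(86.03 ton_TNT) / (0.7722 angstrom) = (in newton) 4.661e+21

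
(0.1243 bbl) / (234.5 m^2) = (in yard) 9.216e-05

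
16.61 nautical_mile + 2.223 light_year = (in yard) 2.3e+16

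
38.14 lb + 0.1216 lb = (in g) 1.736e+04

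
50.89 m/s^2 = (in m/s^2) 50.89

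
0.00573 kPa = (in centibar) 0.00573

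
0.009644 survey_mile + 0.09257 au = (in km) 1.385e+07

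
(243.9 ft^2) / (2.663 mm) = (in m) 8509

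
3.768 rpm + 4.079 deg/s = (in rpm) 4.448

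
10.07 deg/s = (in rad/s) 0.1758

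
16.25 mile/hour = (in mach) 0.02133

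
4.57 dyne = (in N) 4.57e-05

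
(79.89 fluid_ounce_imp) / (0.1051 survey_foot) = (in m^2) 0.07086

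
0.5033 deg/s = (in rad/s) 0.008784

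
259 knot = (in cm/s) 1.332e+04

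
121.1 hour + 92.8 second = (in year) 0.01383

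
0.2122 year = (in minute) 1.115e+05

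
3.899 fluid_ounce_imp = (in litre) 0.1108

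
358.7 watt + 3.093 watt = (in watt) 361.8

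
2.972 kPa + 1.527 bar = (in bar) 1.557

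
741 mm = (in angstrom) 7.41e+09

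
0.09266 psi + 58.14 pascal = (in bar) 0.00697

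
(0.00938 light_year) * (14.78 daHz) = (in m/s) 1.312e+16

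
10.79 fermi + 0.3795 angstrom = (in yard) 4.151e-11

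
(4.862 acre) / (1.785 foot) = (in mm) 3.616e+07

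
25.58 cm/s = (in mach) 0.0007512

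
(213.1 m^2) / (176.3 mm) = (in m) 1209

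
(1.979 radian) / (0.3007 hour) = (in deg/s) 0.1047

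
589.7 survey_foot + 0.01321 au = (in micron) 1.976e+15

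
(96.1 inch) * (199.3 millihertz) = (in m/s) 0.4865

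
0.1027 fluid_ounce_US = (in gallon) 0.0008023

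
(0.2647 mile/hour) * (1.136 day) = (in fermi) 1.161e+19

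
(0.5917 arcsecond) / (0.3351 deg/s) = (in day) 5.677e-09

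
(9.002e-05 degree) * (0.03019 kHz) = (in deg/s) 0.002718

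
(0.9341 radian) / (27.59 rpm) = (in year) 1.025e-08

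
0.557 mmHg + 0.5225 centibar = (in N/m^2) 596.8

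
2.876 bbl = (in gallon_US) 120.8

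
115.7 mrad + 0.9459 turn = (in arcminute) 2.083e+04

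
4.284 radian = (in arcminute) 1.473e+04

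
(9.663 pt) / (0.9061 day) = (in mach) 1.279e-10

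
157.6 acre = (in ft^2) 6.865e+06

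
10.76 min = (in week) 0.001067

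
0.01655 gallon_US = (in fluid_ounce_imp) 2.205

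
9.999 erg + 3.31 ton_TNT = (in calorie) 3.31e+09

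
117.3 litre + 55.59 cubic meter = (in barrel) 350.4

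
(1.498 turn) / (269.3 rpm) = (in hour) 9.271e-05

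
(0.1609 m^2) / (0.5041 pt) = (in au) 6.048e-09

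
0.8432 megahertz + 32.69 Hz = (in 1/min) 5.059e+07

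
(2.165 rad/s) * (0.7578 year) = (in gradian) 3.294e+09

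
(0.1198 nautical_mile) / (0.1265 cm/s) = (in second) 1.754e+05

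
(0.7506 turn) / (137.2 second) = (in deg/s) 1.97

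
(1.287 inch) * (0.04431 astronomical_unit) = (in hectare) 2.167e+04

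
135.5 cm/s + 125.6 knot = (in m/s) 65.97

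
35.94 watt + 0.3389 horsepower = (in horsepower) 0.3871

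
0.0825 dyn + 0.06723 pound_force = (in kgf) 0.0305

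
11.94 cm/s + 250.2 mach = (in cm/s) 8.519e+06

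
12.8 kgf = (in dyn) 1.255e+07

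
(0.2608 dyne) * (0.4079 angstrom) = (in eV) 664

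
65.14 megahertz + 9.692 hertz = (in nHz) 6.514e+16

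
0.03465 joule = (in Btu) 3.284e-05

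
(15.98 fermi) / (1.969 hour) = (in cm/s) 2.254e-16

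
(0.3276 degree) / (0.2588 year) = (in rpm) 6.69e-09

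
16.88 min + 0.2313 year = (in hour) 2026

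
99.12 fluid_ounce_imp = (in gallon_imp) 0.6195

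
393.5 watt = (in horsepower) 0.5277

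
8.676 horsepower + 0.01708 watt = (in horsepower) 8.676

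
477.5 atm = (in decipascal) 4.838e+08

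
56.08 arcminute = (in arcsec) 3365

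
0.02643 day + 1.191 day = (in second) 1.052e+05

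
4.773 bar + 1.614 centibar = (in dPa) 4.789e+06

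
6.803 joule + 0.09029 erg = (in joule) 6.803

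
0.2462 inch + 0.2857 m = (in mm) 292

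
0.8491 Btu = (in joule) 895.8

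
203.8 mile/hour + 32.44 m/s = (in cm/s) 1.235e+04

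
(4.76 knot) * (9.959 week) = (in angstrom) 1.475e+17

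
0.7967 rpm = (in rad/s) 0.08343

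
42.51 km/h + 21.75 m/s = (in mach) 0.09856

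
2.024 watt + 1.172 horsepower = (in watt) 876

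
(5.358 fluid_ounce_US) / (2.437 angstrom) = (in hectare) 65.02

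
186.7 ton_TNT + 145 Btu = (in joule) 7.812e+11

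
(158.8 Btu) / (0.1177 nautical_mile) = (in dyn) 7.686e+07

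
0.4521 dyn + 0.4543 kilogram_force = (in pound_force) 1.002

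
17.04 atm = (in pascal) 1.727e+06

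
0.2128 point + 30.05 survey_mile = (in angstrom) 4.836e+14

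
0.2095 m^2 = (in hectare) 2.095e-05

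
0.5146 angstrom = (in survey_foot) 1.688e-10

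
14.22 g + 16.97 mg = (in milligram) 1.424e+04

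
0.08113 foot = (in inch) 0.9736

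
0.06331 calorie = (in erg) 2.649e+06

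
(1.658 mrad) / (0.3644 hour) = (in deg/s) 7.241e-05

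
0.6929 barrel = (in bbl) 0.6929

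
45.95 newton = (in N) 45.95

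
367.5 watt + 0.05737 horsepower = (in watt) 410.3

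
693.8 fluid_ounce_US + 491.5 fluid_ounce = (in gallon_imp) 7.711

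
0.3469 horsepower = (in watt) 258.7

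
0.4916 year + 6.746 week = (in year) 0.621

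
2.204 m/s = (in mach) 0.006473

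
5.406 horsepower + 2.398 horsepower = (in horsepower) 7.804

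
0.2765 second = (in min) 0.004608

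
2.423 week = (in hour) 407.1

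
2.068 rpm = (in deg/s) 12.41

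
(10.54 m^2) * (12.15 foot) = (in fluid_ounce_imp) 1.374e+06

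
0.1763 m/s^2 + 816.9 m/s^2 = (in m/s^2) 817.1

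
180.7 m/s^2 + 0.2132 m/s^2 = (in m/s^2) 180.9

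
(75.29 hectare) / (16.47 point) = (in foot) 4.251e+08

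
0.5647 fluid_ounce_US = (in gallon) 0.004412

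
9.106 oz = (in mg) 2.582e+05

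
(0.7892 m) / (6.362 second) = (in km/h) 0.4466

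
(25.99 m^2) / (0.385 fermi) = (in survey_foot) 2.215e+17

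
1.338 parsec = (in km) 4.129e+13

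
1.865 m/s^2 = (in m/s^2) 1.865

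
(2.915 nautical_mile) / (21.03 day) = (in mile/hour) 0.006646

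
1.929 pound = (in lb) 1.929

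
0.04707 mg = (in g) 4.707e-05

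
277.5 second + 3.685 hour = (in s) 1.354e+04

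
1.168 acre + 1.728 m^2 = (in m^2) 4728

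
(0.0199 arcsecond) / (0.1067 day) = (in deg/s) 5.996e-10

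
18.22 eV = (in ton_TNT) 6.977e-28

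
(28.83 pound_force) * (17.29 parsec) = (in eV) 4.27e+38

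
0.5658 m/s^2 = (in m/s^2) 0.5658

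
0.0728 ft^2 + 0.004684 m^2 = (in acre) 2.829e-06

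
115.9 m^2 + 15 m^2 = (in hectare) 0.01309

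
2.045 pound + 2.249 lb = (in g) 1948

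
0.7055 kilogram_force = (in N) 6.919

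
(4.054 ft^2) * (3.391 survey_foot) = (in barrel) 2.448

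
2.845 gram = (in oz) 0.1004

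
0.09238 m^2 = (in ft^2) 0.9944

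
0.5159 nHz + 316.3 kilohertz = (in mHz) 3.163e+08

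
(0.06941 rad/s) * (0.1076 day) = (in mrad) 6.453e+05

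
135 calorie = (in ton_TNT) 1.35e-07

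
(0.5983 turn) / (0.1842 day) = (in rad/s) 0.0002362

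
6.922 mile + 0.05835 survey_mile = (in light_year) 1.187e-12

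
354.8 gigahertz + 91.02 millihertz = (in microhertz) 3.548e+17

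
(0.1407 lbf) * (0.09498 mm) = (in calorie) 1.421e-05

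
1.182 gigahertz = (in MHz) 1182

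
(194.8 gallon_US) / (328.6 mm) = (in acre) 0.0005545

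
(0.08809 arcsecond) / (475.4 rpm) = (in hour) 2.383e-12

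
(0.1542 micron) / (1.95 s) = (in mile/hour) 1.769e-07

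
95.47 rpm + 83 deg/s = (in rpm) 109.3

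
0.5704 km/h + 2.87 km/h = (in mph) 2.138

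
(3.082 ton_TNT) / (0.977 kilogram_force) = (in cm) 1.346e+11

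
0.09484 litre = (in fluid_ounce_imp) 3.338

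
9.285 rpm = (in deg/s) 55.71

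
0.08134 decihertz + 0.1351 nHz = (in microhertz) 8134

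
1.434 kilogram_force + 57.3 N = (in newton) 71.36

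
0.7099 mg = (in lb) 1.565e-06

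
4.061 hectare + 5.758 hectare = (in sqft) 1.057e+06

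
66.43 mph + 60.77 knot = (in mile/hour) 136.4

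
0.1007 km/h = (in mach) 8.215e-05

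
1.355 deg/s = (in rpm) 0.2258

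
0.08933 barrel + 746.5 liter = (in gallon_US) 201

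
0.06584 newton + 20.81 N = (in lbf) 4.693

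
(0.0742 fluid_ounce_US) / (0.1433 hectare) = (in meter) 1.531e-09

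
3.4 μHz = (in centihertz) 0.00034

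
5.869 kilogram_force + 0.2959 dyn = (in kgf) 5.869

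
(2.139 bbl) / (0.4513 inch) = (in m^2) 29.67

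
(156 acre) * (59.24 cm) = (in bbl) 2.352e+06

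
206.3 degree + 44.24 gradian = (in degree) 246.1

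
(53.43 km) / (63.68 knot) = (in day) 0.01888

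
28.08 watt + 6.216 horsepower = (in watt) 4663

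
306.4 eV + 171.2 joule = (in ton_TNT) 4.092e-08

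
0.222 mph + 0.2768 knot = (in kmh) 0.8699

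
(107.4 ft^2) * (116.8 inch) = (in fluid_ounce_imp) 1.042e+06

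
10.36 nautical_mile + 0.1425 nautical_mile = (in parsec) 6.304e-13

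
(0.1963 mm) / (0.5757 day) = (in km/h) 1.421e-08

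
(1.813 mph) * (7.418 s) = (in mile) 0.003736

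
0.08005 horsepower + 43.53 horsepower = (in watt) 3.252e+04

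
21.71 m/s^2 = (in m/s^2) 21.71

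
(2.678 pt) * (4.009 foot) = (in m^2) 0.001154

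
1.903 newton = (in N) 1.903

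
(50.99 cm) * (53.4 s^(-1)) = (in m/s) 27.23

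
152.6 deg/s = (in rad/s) 2.663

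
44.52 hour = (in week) 0.265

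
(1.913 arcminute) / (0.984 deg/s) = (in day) 3.75e-07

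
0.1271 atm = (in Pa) 1.288e+04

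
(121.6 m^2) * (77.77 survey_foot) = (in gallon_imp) 6.34e+05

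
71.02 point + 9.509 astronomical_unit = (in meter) 1.423e+12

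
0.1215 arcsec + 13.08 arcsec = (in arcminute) 0.22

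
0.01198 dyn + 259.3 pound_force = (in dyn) 1.153e+08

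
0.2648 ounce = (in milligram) 7507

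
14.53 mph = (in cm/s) 649.5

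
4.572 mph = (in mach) 0.006003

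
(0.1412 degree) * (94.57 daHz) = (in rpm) 22.26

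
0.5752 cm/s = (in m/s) 0.005752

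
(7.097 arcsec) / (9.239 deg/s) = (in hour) 5.927e-08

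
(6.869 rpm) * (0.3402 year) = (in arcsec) 1.592e+12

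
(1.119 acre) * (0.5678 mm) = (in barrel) 16.17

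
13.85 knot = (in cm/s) 712.5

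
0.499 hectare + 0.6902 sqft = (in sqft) 5.371e+04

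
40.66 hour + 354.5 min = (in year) 0.005316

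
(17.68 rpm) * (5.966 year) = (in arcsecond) 7.185e+13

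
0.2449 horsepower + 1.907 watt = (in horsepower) 0.2475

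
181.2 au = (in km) 2.711e+10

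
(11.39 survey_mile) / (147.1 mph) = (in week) 0.0004609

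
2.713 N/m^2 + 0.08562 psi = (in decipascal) 5930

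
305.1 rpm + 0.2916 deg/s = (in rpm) 305.1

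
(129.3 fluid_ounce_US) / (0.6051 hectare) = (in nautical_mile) 3.412e-10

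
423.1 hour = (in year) 0.0483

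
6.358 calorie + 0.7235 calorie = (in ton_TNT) 7.082e-09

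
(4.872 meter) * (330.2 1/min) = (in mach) 0.07874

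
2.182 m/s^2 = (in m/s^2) 2.182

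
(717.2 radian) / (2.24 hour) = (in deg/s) 5.096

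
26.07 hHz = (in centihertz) 2.607e+05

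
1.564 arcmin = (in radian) 0.0004549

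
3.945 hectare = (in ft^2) 4.246e+05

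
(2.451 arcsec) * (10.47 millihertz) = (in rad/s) 1.244e-07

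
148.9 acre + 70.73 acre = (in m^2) 8.888e+05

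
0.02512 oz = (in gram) 0.7121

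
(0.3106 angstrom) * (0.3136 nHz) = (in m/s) 9.74e-21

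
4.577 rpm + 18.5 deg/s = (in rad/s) 0.8022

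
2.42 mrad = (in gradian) 0.1541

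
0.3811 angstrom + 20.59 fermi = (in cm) 3.813e-09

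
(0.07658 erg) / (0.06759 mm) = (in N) 0.0001133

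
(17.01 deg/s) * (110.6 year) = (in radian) 1.035e+09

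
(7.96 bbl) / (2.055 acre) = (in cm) 0.01522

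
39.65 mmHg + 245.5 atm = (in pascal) 2.488e+07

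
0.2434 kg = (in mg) 2.434e+05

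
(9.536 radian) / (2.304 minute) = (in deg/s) 3.952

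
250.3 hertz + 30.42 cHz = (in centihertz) 2.506e+04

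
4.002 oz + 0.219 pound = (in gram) 212.8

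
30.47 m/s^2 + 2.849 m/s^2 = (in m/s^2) 33.32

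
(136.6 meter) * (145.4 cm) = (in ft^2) 2138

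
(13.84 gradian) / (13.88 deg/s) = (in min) 0.01496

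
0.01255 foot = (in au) 2.557e-14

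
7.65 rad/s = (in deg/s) 438.3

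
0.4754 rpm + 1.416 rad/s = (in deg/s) 83.98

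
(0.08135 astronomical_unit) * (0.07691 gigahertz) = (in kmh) 3.37e+18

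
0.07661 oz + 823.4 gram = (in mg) 8.256e+05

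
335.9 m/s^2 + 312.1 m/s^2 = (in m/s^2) 648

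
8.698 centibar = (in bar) 0.08698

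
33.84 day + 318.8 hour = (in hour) 1131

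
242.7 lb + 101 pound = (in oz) 5499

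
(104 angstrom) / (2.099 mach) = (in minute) 2.425e-13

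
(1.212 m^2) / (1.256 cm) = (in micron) 9.65e+07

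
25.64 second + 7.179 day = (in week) 1.026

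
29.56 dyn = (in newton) 0.0002956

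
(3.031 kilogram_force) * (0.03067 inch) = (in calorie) 0.005534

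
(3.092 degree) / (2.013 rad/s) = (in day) 3.103e-07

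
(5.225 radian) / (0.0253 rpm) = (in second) 1972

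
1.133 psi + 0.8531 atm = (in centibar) 94.25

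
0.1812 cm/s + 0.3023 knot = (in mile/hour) 0.3519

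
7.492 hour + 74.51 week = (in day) 521.9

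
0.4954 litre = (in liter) 0.4954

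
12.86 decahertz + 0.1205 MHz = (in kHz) 120.6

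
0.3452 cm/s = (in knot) 0.00671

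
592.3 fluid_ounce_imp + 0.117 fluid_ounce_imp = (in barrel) 0.1059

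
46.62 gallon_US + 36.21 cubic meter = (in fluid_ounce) 1.23e+06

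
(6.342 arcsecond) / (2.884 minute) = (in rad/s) 1.777e-07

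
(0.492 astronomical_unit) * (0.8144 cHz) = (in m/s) 5.994e+08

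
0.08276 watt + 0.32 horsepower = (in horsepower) 0.3201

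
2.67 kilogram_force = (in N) 26.18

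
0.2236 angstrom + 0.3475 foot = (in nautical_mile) 5.719e-05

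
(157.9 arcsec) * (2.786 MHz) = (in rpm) 2.037e+04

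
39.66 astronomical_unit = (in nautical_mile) 3.204e+09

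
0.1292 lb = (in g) 58.6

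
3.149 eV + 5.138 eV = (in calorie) 3.173e-19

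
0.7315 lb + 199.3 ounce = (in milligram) 5.982e+06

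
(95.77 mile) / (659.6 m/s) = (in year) 7.41e-06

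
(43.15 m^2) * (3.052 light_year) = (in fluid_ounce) 4.213e+22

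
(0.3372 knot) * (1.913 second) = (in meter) 0.3318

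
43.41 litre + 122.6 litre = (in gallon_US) 43.86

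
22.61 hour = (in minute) 1357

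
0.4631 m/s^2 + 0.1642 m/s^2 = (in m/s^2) 0.6273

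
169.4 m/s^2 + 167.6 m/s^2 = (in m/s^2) 337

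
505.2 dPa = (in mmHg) 0.3789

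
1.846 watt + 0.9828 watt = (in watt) 2.829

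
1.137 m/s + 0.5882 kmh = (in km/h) 4.681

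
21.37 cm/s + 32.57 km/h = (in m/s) 9.261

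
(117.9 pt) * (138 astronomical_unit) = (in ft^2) 9.243e+12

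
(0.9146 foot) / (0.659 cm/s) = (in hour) 0.01175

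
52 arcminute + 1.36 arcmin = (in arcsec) 3202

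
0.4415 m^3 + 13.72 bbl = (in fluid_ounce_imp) 9.231e+04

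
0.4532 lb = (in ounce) 7.251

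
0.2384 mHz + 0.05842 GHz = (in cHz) 5.842e+09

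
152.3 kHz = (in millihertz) 1.523e+08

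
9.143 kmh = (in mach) 0.007459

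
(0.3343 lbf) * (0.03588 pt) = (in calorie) 4.499e-06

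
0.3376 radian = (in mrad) 337.6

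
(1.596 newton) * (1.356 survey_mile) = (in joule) 3483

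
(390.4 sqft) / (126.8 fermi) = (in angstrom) 2.86e+24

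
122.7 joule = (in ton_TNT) 2.933e-08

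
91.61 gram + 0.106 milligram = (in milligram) 9.161e+04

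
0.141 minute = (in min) 0.141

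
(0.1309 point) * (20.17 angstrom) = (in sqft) 1.003e-12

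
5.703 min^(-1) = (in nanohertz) 9.505e+07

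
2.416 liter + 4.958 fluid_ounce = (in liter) 2.563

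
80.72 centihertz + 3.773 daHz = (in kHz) 0.03854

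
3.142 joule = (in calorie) 0.751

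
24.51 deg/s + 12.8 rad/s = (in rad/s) 13.23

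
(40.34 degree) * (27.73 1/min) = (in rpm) 3.107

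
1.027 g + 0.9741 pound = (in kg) 0.4429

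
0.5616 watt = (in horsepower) 0.0007531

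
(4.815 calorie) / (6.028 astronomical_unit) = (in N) 2.234e-11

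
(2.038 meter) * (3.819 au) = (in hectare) 1.164e+08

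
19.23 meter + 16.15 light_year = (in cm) 1.528e+19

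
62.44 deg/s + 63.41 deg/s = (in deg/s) 125.9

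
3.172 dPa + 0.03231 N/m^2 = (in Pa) 0.3495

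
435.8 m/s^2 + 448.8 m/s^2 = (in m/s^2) 884.6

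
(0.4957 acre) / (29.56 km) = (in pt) 192.4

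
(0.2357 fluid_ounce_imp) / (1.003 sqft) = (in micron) 71.87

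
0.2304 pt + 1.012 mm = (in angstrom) 1.093e+07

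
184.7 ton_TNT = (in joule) 7.728e+11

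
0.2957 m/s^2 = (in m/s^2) 0.2957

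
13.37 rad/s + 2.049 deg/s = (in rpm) 128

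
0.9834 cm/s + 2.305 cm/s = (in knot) 0.06392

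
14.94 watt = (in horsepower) 0.02003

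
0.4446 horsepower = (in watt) 331.5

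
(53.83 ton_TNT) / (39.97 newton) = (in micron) 5.635e+15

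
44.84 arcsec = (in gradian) 0.01384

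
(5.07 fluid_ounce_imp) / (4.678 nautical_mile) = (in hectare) 1.663e-12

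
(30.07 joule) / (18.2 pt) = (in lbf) 1053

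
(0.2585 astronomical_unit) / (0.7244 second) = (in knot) 1.038e+11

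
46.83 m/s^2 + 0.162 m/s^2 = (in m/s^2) 46.99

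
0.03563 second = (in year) 1.13e-09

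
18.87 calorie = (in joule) 78.95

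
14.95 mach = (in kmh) 1.833e+04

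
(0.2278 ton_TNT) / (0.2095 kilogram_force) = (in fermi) 4.639e+23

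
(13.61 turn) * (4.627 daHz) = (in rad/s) 3957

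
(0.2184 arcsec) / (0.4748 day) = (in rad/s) 2.581e-11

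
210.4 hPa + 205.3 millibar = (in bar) 0.4157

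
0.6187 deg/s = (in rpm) 0.1031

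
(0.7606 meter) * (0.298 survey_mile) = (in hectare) 0.03648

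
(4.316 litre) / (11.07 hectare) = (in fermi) 3.899e+07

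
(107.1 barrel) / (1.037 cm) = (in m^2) 1642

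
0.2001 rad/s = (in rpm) 1.911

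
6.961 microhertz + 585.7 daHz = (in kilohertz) 5.857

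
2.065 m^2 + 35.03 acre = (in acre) 35.03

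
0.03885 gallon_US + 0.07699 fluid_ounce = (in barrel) 0.0009393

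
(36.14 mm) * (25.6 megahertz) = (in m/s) 9.252e+05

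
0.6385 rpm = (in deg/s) 3.831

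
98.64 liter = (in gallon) 26.06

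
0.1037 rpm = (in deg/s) 0.6222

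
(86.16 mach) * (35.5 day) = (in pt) 2.551e+14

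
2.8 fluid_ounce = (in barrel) 0.0005208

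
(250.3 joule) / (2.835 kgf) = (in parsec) 2.918e-16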